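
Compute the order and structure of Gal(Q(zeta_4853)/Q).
|Gal(Q(zeta_4853)/Q)| = phi(4853) = 4620; group ≅ (Z/4853Z)^* ≅ Z/22Z × Z/210Z

The n-th cyclotomic polynomial Φ_4853(x) is the minimal polynomial of zeta_4853 over Q and has degree phi(4853) = 4620. So Q(zeta_4853) is a degree-4620 Galois extension with Galois group (Z/4853Z)^*. By CRT, (Z/4853Z)^* ≅ (Z/23Z)^* × (Z/211Z)^*. Each prime-power unit group is (Z/23Z)^* ≅ Z/22Z; (Z/211Z)^* ≅ Z/210Z. Hence Gal(Q(zeta_4853)/Q) ≅ Z/22Z × Z/210Z.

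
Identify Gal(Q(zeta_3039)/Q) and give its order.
|Gal(Q(zeta_3039)/Q)| = phi(3039) = 2024; group ≅ (Z/3039Z)^* ≅ Z/2Z × Z/1012Z

The n-th cyclotomic polynomial Φ_3039(x) is the minimal polynomial of zeta_3039 over Q and has degree phi(3039) = 2024. So Q(zeta_3039) is a degree-2024 Galois extension with Galois group (Z/3039Z)^*. By CRT, (Z/3039Z)^* ≅ (Z/3Z)^* × (Z/1013Z)^*. Each prime-power unit group is (Z/3Z)^* ≅ Z/2Z; (Z/1013Z)^* ≅ Z/1012Z. Hence Gal(Q(zeta_3039)/Q) ≅ Z/2Z × Z/1012Z.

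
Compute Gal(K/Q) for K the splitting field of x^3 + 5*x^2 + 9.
Gal(K/Q) = S_3 (symmetric group of order 6)

Compute the discriminant of x^3 + (5)*x^2 + (0)*x + (9): Δ = -6687. Since Δ is not a rational square, the Galois group is not contained in A_3; it must be the full S_3 (irreducibility of the cubic rules out anything smaller).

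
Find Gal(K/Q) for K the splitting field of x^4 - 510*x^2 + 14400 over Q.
Gal(K/Q) = Z/2Z (cyclic of order 2)

f factors as (x^2 - 30)(x^2 - 480), so the splitting field is K = Q(sqrt(30), sqrt(480)). The squarefree part of 30 is 30 and the squarefree part of 480 is also 30, so sqrt(30) and sqrt(480) are both rational multiples of sqrt(30). Hence Q(sqrt(30)) = Q(sqrt(480)) = Q(sqrt(30)), and the splitting field collapses to a single degree-2 extension with Galois group Z/2Z.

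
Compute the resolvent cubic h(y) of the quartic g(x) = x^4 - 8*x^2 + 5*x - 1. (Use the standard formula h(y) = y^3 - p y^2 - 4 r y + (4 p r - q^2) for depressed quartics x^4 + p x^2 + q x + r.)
h(y) = y^3 + 8*y^2 + 4*y + 7

Identify coefficients: p = -8, q = 5, r = -1.
Plug into h(y) = y^3 - p y^2 - 4 r y + (4 p r - q^2):
  h(y) = y^3 - (-8) y^2 - 4*(-1) y + (4*(-8)*(-1) - (5)^2)
       = y^3 + (8) y^2 + (4) y + (7).
Simplifying: h(y) = y^3 + 8*y^2 + 4*y + 7.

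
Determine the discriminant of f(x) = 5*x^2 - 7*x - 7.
Δ = 189

For a quadratic a x^2 + b x + c the discriminant is Δ = b^2 - 4ac = (-7)^2 - 4*(5)*(-7) = 49 - (-140) = 189.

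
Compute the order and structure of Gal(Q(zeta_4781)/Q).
|Gal(Q(zeta_4781)/Q)| = phi(4781) = 4092; group ≅ (Z/4781Z)^* ≅ Z/6Z × Z/682Z

The n-th cyclotomic polynomial Φ_4781(x) is the minimal polynomial of zeta_4781 over Q and has degree phi(4781) = 4092. So Q(zeta_4781) is a degree-4092 Galois extension with Galois group (Z/4781Z)^*. By CRT, (Z/4781Z)^* ≅ (Z/7Z)^* × (Z/683Z)^*. Each prime-power unit group is (Z/7Z)^* ≅ Z/6Z; (Z/683Z)^* ≅ Z/682Z. Hence Gal(Q(zeta_4781)/Q) ≅ Z/6Z × Z/682Z.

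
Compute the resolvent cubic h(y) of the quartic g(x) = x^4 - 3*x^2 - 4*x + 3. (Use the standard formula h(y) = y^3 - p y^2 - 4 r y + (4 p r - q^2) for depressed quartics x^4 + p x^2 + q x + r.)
h(y) = y^3 + 3*y^2 - 12*y - 52

Identify coefficients: p = -3, q = -4, r = 3.
Plug into h(y) = y^3 - p y^2 - 4 r y + (4 p r - q^2):
  h(y) = y^3 - (-3) y^2 - 4*(3) y + (4*(-3)*(3) - (-4)^2)
       = y^3 + (3) y^2 + (-12) y + (-52).
Simplifying: h(y) = y^3 + 3*y^2 - 12*y - 52.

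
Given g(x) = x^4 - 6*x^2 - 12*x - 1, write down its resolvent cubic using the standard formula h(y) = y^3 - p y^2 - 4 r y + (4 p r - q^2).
h(y) = y^3 + 6*y^2 + 4*y - 120

Identify coefficients: p = -6, q = -12, r = -1.
Plug into h(y) = y^3 - p y^2 - 4 r y + (4 p r - q^2):
  h(y) = y^3 - (-6) y^2 - 4*(-1) y + (4*(-6)*(-1) - (-12)^2)
       = y^3 + (6) y^2 + (4) y + (-120).
Simplifying: h(y) = y^3 + 6*y^2 + 4*y - 120.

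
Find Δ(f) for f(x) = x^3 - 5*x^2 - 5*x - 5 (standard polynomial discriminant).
Δ = -4300

For x^3 + a x^2 + b x + c the discriminant is Δ = 18 a b c - 4 a^3 c + a^2 b^2 - 4 b^3 - 27 c^2.
Plug a = -5, b = -5, c = -5:
  18*(-5)*(-5)*(-5) - 4*(-5)^3*(-5) + (-5)^2*(-5)^2 - 4*(-5)^3 - 27*(-5)^2
  = -2250 + (-2500) + 625 + (500) + (-675)
  = -4300.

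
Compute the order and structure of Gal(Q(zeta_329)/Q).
|Gal(Q(zeta_329)/Q)| = phi(329) = 276; group ≅ (Z/329Z)^* ≅ Z/6Z × Z/46Z

The n-th cyclotomic polynomial Φ_329(x) is the minimal polynomial of zeta_329 over Q and has degree phi(329) = 276. So Q(zeta_329) is a degree-276 Galois extension with Galois group (Z/329Z)^*. By CRT, (Z/329Z)^* ≅ (Z/7Z)^* × (Z/47Z)^*. Each prime-power unit group is (Z/7Z)^* ≅ Z/6Z; (Z/47Z)^* ≅ Z/46Z. Hence Gal(Q(zeta_329)/Q) ≅ Z/6Z × Z/46Z.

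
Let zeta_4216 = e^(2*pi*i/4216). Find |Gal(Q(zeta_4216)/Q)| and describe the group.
|Gal(Q(zeta_4216)/Q)| = phi(4216) = 1920; group ≅ (Z/4216Z)^* ≅ Z/2Z × Z/2Z × Z/16Z × Z/30Z

The n-th cyclotomic polynomial Φ_4216(x) is the minimal polynomial of zeta_4216 over Q and has degree phi(4216) = 1920. So Q(zeta_4216) is a degree-1920 Galois extension with Galois group (Z/4216Z)^*. By CRT, (Z/4216Z)^* ≅ (Z/8Z)^* × (Z/17Z)^* × (Z/31Z)^*. Each prime-power unit group is (Z/8Z)^* ≅ Z/2Z × Z/2Z; (Z/17Z)^* ≅ Z/16Z; (Z/31Z)^* ≅ Z/30Z. Hence Gal(Q(zeta_4216)/Q) ≅ Z/2Z × Z/2Z × Z/16Z × Z/30Z.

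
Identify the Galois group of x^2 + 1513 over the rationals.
Gal(K/Q) = Z/2Z (cyclic of order 2)

x^2 + 1513 is irreducible over Q since -1513 is not a rational square. The splitting field Q(sqrt(-1513)) has degree 2 over Q, and its unique nontrivial automorphism is sqrt(-1513) ↦ -sqrt(-1513). Hence Gal(Q(sqrt(-1513))/Q) = Z/2Z.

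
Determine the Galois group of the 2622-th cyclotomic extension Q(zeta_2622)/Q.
|Gal(Q(zeta_2622)/Q)| = phi(2622) = 792; group ≅ (Z/2622Z)^* ≅ Z/2Z × Z/18Z × Z/22Z

The n-th cyclotomic polynomial Φ_2622(x) is the minimal polynomial of zeta_2622 over Q and has degree phi(2622) = 792. So Q(zeta_2622) is a degree-792 Galois extension with Galois group (Z/2622Z)^*. By CRT, (Z/2622Z)^* ≅ (Z/2Z)^* × (Z/3Z)^* × (Z/19Z)^* × (Z/23Z)^*. Each prime-power unit group is (Z/2Z)^* ≅ trivial group (order 1); (Z/3Z)^* ≅ Z/2Z; (Z/19Z)^* ≅ Z/18Z; (Z/23Z)^* ≅ Z/22Z. Hence Gal(Q(zeta_2622)/Q) ≅ Z/2Z × Z/18Z × Z/22Z.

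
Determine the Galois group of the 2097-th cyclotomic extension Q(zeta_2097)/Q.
|Gal(Q(zeta_2097)/Q)| = phi(2097) = 1392; group ≅ (Z/2097Z)^* ≅ Z/6Z × Z/232Z

The n-th cyclotomic polynomial Φ_2097(x) is the minimal polynomial of zeta_2097 over Q and has degree phi(2097) = 1392. So Q(zeta_2097) is a degree-1392 Galois extension with Galois group (Z/2097Z)^*. By CRT, (Z/2097Z)^* ≅ (Z/9Z)^* × (Z/233Z)^*. Each prime-power unit group is (Z/9Z)^* ≅ Z/6Z; (Z/233Z)^* ≅ Z/232Z. Hence Gal(Q(zeta_2097)/Q) ≅ Z/6Z × Z/232Z.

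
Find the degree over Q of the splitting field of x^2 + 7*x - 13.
[K:Q] = 2

The discriminant of x^2 + (7)*x + (-13) is b^2 - 4c = 49 - (-52) = 101. Since 101 is not a perfect square in Q, the polynomial is irreducible over Q. Its two roots generate a degree-2 extension, so [K:Q] = 2.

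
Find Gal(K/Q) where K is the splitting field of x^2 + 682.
Gal(K/Q) = Z/2Z (cyclic of order 2)

x^2 + 682 is irreducible over Q since -682 is not a rational square. The splitting field Q(sqrt(-682)) has degree 2 over Q, and its unique nontrivial automorphism is sqrt(-682) ↦ -sqrt(-682). Hence Gal(Q(sqrt(-682))/Q) = Z/2Z.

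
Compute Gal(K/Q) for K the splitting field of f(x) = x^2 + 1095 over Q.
Gal(K/Q) = Z/2Z (cyclic of order 2)

x^2 + 1095 is irreducible over Q since -1095 is not a rational square. The splitting field Q(sqrt(-1095)) has degree 2 over Q, and its unique nontrivial automorphism is sqrt(-1095) ↦ -sqrt(-1095). Hence Gal(Q(sqrt(-1095))/Q) = Z/2Z.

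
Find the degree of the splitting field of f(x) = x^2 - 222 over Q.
[K:Q] = 2

The polynomial x^2 - 222 is irreducible over Q since 222 is not a perfect square. Its splitting field is Q(sqrt(222)), which has degree 2 over Q.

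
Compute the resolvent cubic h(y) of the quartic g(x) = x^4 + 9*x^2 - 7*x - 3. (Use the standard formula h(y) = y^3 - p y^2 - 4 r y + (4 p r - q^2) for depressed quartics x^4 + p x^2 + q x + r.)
h(y) = y^3 - 9*y^2 + 12*y - 157

Identify coefficients: p = 9, q = -7, r = -3.
Plug into h(y) = y^3 - p y^2 - 4 r y + (4 p r - q^2):
  h(y) = y^3 - (9) y^2 - 4*(-3) y + (4*(9)*(-3) - (-7)^2)
       = y^3 + (-9) y^2 + (12) y + (-157).
Simplifying: h(y) = y^3 - 9*y^2 + 12*y - 157.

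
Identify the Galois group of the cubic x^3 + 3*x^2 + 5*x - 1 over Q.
Gal(K/Q) = S_3 (symmetric group of order 6)

Compute the discriminant of x^3 + (3)*x^2 + (5)*x + (-1): Δ = -464. Since Δ is not a rational square, the Galois group is not contained in A_3; it must be the full S_3 (irreducibility of the cubic rules out anything smaller).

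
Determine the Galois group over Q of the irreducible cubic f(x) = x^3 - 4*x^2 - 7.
Gal(K/Q) = S_3 (symmetric group of order 6)

Compute the discriminant of x^3 + (-4)*x^2 + (0)*x + (-7): Δ = -3115. Since Δ is not a rational square, the Galois group is not contained in A_3; it must be the full S_3 (irreducibility of the cubic rules out anything smaller).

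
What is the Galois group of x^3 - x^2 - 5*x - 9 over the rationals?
Gal(K/Q) = S_3 (symmetric group of order 6)

Compute the discriminant of x^3 + (-1)*x^2 + (-5)*x + (-9): Δ = -2508. Since Δ is not a rational square, the Galois group is not contained in A_3; it must be the full S_3 (irreducibility of the cubic rules out anything smaller).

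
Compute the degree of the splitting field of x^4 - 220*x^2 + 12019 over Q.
[K:Q] = 4

f factors as (x^2 - 119)(x^2 - 101); the splitting field is K = Q(sqrt(119), sqrt(101)). Since 119, 101, and 12019 are all non-squares in Q, the three subfields Q(sqrt(119)), Q(sqrt(101)), Q(sqrt(12019)) are distinct degree-2 extensions, so [K:Q] = 4 (Klein four Galois group).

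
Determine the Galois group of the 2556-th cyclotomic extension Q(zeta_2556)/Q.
|Gal(Q(zeta_2556)/Q)| = phi(2556) = 840; group ≅ (Z/2556Z)^* ≅ Z/2Z × Z/6Z × Z/70Z

The n-th cyclotomic polynomial Φ_2556(x) is the minimal polynomial of zeta_2556 over Q and has degree phi(2556) = 840. So Q(zeta_2556) is a degree-840 Galois extension with Galois group (Z/2556Z)^*. By CRT, (Z/2556Z)^* ≅ (Z/4Z)^* × (Z/9Z)^* × (Z/71Z)^*. Each prime-power unit group is (Z/4Z)^* ≅ Z/2Z; (Z/9Z)^* ≅ Z/6Z; (Z/71Z)^* ≅ Z/70Z. Hence Gal(Q(zeta_2556)/Q) ≅ Z/2Z × Z/6Z × Z/70Z.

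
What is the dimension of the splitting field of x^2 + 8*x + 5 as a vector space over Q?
[K:Q] = 2

The discriminant of x^2 + (8)*x + (5) is b^2 - 4c = 64 - (20) = 44. Since 44 is not a perfect square in Q, the polynomial is irreducible over Q. Its two roots generate a degree-2 extension, so [K:Q] = 2.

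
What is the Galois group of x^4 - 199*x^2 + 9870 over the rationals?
Gal(K/Q) = V_4 (Klein four-group, Z/2Z × Z/2Z)

f factors as (x^2 - 94)(x^2 - 105), so the splitting field is K = Q(sqrt(94), sqrt(105)). The elements 94, 105, 9870 are all non-squares in Q, so sqrt(94) and sqrt(105) generate independent quadratic extensions. Thus [K:Q] = 4 and Gal(K/Q) is generated by the two order-2 automorphisms sqrt(94) ↦ -sqrt(94) and sqrt(105) ↦ -sqrt(105), giving V_4.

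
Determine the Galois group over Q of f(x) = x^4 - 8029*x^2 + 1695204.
Gal(K/Q) = Z/2Z (cyclic of order 2)

f factors as (x^2 - 7812)(x^2 - 217), so the splitting field is K = Q(sqrt(7812), sqrt(217)). The squarefree part of 7812 is 217 and the squarefree part of 217 is also 217, so sqrt(7812) and sqrt(217) are both rational multiples of sqrt(217). Hence Q(sqrt(7812)) = Q(sqrt(217)) = Q(sqrt(217)), and the splitting field collapses to a single degree-2 extension with Galois group Z/2Z.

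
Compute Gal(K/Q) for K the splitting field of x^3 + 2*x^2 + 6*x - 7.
Gal(K/Q) = S_3 (symmetric group of order 6)

Compute the discriminant of x^3 + (2)*x^2 + (6)*x + (-7): Δ = -3331. Since Δ is not a rational square, the Galois group is not contained in A_3; it must be the full S_3 (irreducibility of the cubic rules out anything smaller).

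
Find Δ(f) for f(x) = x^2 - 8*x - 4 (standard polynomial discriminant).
Δ = 80

For a quadratic a x^2 + b x + c the discriminant is Δ = b^2 - 4ac = (-8)^2 - 4*(1)*(-4) = 64 - (-16) = 80.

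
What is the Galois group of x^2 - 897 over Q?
Gal(K/Q) = Z/2Z (cyclic of order 2)

x^2 - 897 is irreducible over Q since 897 is not a rational square. The splitting field Q(sqrt(897)) has degree 2 over Q, and its unique nontrivial automorphism is sqrt(897) ↦ -sqrt(897). Hence Gal(Q(sqrt(897))/Q) = Z/2Z.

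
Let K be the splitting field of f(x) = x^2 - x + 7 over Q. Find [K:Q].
[K:Q] = 2

The discriminant of x^2 + (-1)*x + (7) is b^2 - 4c = 1 - (28) = -27. Since -27 is not a perfect square in Q, the polynomial is irreducible over Q. Its two roots generate a degree-2 extension, so [K:Q] = 2.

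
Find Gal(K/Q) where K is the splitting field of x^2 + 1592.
Gal(K/Q) = Z/2Z (cyclic of order 2)

x^2 + 1592 is irreducible over Q since -1592 is not a rational square. The splitting field Q(sqrt(-1592)) has degree 2 over Q, and its unique nontrivial automorphism is sqrt(-1592) ↦ -sqrt(-1592). Hence Gal(Q(sqrt(-1592))/Q) = Z/2Z.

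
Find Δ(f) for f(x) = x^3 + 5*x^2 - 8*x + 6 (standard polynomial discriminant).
Δ = -4644

For x^3 + a x^2 + b x + c the discriminant is Δ = 18 a b c - 4 a^3 c + a^2 b^2 - 4 b^3 - 27 c^2.
Plug a = 5, b = -8, c = 6:
  18*(5)*(-8)*(6) - 4*(5)^3*(6) + (5)^2*(-8)^2 - 4*(-8)^3 - 27*(6)^2
  = -4320 + (-3000) + 1600 + (2048) + (-972)
  = -4644.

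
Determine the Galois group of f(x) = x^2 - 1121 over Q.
Gal(K/Q) = Z/2Z (cyclic of order 2)

x^2 - 1121 is irreducible over Q since 1121 is not a rational square. The splitting field Q(sqrt(1121)) has degree 2 over Q, and its unique nontrivial automorphism is sqrt(1121) ↦ -sqrt(1121). Hence Gal(Q(sqrt(1121))/Q) = Z/2Z.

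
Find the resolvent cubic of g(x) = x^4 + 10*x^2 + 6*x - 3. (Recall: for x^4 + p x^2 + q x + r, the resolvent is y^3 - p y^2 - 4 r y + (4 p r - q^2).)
h(y) = y^3 - 10*y^2 + 12*y - 156

Identify coefficients: p = 10, q = 6, r = -3.
Plug into h(y) = y^3 - p y^2 - 4 r y + (4 p r - q^2):
  h(y) = y^3 - (10) y^2 - 4*(-3) y + (4*(10)*(-3) - (6)^2)
       = y^3 + (-10) y^2 + (12) y + (-156).
Simplifying: h(y) = y^3 - 10*y^2 + 12*y - 156.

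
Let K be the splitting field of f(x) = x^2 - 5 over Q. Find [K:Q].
[K:Q] = 2

The polynomial x^2 - 5 is irreducible over Q since 5 is not a perfect square. Its splitting field is Q(sqrt(5)), which has degree 2 over Q.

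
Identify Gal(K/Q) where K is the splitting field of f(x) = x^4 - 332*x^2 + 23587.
Gal(K/Q) = V_4 (Klein four-group, Z/2Z × Z/2Z)

f factors as (x^2 - 103)(x^2 - 229), so the splitting field is K = Q(sqrt(103), sqrt(229)). The elements 103, 229, 23587 are all non-squares in Q, so sqrt(103) and sqrt(229) generate independent quadratic extensions. Thus [K:Q] = 4 and Gal(K/Q) is generated by the two order-2 automorphisms sqrt(103) ↦ -sqrt(103) and sqrt(229) ↦ -sqrt(229), giving V_4.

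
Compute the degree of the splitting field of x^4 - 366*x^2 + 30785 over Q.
[K:Q] = 4

f factors as (x^2 - 235)(x^2 - 131); the splitting field is K = Q(sqrt(235), sqrt(131)). Since 235, 131, and 30785 are all non-squares in Q, the three subfields Q(sqrt(235)), Q(sqrt(131)), Q(sqrt(30785)) are distinct degree-2 extensions, so [K:Q] = 4 (Klein four Galois group).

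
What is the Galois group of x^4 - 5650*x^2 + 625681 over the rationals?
Gal(K/Q) = Z/2Z (cyclic of order 2)

f factors as (x^2 - 113)(x^2 - 5537), so the splitting field is K = Q(sqrt(113), sqrt(5537)). The squarefree part of 113 is 113 and the squarefree part of 5537 is also 113, so sqrt(113) and sqrt(5537) are both rational multiples of sqrt(113). Hence Q(sqrt(113)) = Q(sqrt(5537)) = Q(sqrt(113)), and the splitting field collapses to a single degree-2 extension with Galois group Z/2Z.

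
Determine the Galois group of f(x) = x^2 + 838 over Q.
Gal(K/Q) = Z/2Z (cyclic of order 2)

x^2 + 838 is irreducible over Q since -838 is not a rational square. The splitting field Q(sqrt(-838)) has degree 2 over Q, and its unique nontrivial automorphism is sqrt(-838) ↦ -sqrt(-838). Hence Gal(Q(sqrt(-838))/Q) = Z/2Z.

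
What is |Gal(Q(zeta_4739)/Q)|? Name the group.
|Gal(Q(zeta_4739)/Q)| = phi(4739) = 4056; group ≅ (Z/4739Z)^* ≅ Z/6Z × Z/676Z

The n-th cyclotomic polynomial Φ_4739(x) is the minimal polynomial of zeta_4739 over Q and has degree phi(4739) = 4056. So Q(zeta_4739) is a degree-4056 Galois extension with Galois group (Z/4739Z)^*. By CRT, (Z/4739Z)^* ≅ (Z/7Z)^* × (Z/677Z)^*. Each prime-power unit group is (Z/7Z)^* ≅ Z/6Z; (Z/677Z)^* ≅ Z/676Z. Hence Gal(Q(zeta_4739)/Q) ≅ Z/6Z × Z/676Z.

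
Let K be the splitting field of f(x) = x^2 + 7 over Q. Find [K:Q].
[K:Q] = 2

The discriminant of x^2 + (0)*x + (7) is b^2 - 4c = 0 - (28) = -28. Since -28 is not a perfect square in Q, the polynomial is irreducible over Q. Its two roots generate a degree-2 extension, so [K:Q] = 2.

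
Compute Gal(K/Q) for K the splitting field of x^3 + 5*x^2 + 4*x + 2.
Gal(K/Q) = S_3 (symmetric group of order 6)

Compute the discriminant of x^3 + (5)*x^2 + (4)*x + (2): Δ = -244. Since Δ is not a rational square, the Galois group is not contained in A_3; it must be the full S_3 (irreducibility of the cubic rules out anything smaller).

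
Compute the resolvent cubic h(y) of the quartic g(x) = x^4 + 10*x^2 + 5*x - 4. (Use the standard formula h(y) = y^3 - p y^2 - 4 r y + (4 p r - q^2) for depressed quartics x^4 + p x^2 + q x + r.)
h(y) = y^3 - 10*y^2 + 16*y - 185

Identify coefficients: p = 10, q = 5, r = -4.
Plug into h(y) = y^3 - p y^2 - 4 r y + (4 p r - q^2):
  h(y) = y^3 - (10) y^2 - 4*(-4) y + (4*(10)*(-4) - (5)^2)
       = y^3 + (-10) y^2 + (16) y + (-185).
Simplifying: h(y) = y^3 - 10*y^2 + 16*y - 185.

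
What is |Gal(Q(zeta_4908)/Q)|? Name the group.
|Gal(Q(zeta_4908)/Q)| = phi(4908) = 1632; group ≅ (Z/4908Z)^* ≅ Z/2Z × Z/2Z × Z/408Z

The n-th cyclotomic polynomial Φ_4908(x) is the minimal polynomial of zeta_4908 over Q and has degree phi(4908) = 1632. So Q(zeta_4908) is a degree-1632 Galois extension with Galois group (Z/4908Z)^*. By CRT, (Z/4908Z)^* ≅ (Z/4Z)^* × (Z/3Z)^* × (Z/409Z)^*. Each prime-power unit group is (Z/4Z)^* ≅ Z/2Z; (Z/3Z)^* ≅ Z/2Z; (Z/409Z)^* ≅ Z/408Z. Hence Gal(Q(zeta_4908)/Q) ≅ Z/2Z × Z/2Z × Z/408Z.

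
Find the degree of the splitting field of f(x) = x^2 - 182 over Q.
[K:Q] = 2

The polynomial x^2 - 182 is irreducible over Q since 182 is not a perfect square. Its splitting field is Q(sqrt(182)), which has degree 2 over Q.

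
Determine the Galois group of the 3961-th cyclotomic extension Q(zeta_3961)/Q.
|Gal(Q(zeta_3961)/Q)| = phi(3961) = 3712; group ≅ (Z/3961Z)^* ≅ Z/16Z × Z/232Z

The n-th cyclotomic polynomial Φ_3961(x) is the minimal polynomial of zeta_3961 over Q and has degree phi(3961) = 3712. So Q(zeta_3961) is a degree-3712 Galois extension with Galois group (Z/3961Z)^*. By CRT, (Z/3961Z)^* ≅ (Z/17Z)^* × (Z/233Z)^*. Each prime-power unit group is (Z/17Z)^* ≅ Z/16Z; (Z/233Z)^* ≅ Z/232Z. Hence Gal(Q(zeta_3961)/Q) ≅ Z/16Z × Z/232Z.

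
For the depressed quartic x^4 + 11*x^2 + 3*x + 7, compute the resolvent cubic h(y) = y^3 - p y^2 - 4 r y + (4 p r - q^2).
h(y) = y^3 - 11*y^2 - 28*y + 299

Identify coefficients: p = 11, q = 3, r = 7.
Plug into h(y) = y^3 - p y^2 - 4 r y + (4 p r - q^2):
  h(y) = y^3 - (11) y^2 - 4*(7) y + (4*(11)*(7) - (3)^2)
       = y^3 + (-11) y^2 + (-28) y + (299).
Simplifying: h(y) = y^3 - 11*y^2 - 28*y + 299.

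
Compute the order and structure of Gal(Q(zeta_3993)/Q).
|Gal(Q(zeta_3993)/Q)| = phi(3993) = 2420; group ≅ (Z/3993Z)^* ≅ Z/2Z × Z/1210Z

The n-th cyclotomic polynomial Φ_3993(x) is the minimal polynomial of zeta_3993 over Q and has degree phi(3993) = 2420. So Q(zeta_3993) is a degree-2420 Galois extension with Galois group (Z/3993Z)^*. By CRT, (Z/3993Z)^* ≅ (Z/3Z)^* × (Z/1331Z)^*. Each prime-power unit group is (Z/3Z)^* ≅ Z/2Z; (Z/1331Z)^* ≅ Z/1210Z. Hence Gal(Q(zeta_3993)/Q) ≅ Z/2Z × Z/1210Z.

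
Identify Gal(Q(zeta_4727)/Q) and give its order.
|Gal(Q(zeta_4727)/Q)| = phi(4727) = 4536; group ≅ (Z/4727Z)^* ≅ Z/28Z × Z/162Z

The n-th cyclotomic polynomial Φ_4727(x) is the minimal polynomial of zeta_4727 over Q and has degree phi(4727) = 4536. So Q(zeta_4727) is a degree-4536 Galois extension with Galois group (Z/4727Z)^*. By CRT, (Z/4727Z)^* ≅ (Z/29Z)^* × (Z/163Z)^*. Each prime-power unit group is (Z/29Z)^* ≅ Z/28Z; (Z/163Z)^* ≅ Z/162Z. Hence Gal(Q(zeta_4727)/Q) ≅ Z/28Z × Z/162Z.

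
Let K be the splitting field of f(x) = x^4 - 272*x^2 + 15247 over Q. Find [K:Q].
[K:Q] = 4

f factors as (x^2 - 79)(x^2 - 193); the splitting field is K = Q(sqrt(79), sqrt(193)). Since 79, 193, and 15247 are all non-squares in Q, the three subfields Q(sqrt(79)), Q(sqrt(193)), Q(sqrt(15247)) are distinct degree-2 extensions, so [K:Q] = 4 (Klein four Galois group).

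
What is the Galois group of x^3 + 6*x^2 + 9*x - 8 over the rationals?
Gal(K/Q) = S_3 (symmetric group of order 6)

Compute the discriminant of x^3 + (6)*x^2 + (9)*x + (-8): Δ = -2592. Since Δ is not a rational square, the Galois group is not contained in A_3; it must be the full S_3 (irreducibility of the cubic rules out anything smaller).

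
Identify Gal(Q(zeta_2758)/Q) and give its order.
|Gal(Q(zeta_2758)/Q)| = phi(2758) = 1176; group ≅ (Z/2758Z)^* ≅ Z/6Z × Z/196Z

The n-th cyclotomic polynomial Φ_2758(x) is the minimal polynomial of zeta_2758 over Q and has degree phi(2758) = 1176. So Q(zeta_2758) is a degree-1176 Galois extension with Galois group (Z/2758Z)^*. By CRT, (Z/2758Z)^* ≅ (Z/2Z)^* × (Z/7Z)^* × (Z/197Z)^*. Each prime-power unit group is (Z/2Z)^* ≅ trivial group (order 1); (Z/7Z)^* ≅ Z/6Z; (Z/197Z)^* ≅ Z/196Z. Hence Gal(Q(zeta_2758)/Q) ≅ Z/6Z × Z/196Z.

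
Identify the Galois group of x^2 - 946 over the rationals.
Gal(K/Q) = Z/2Z (cyclic of order 2)

x^2 - 946 is irreducible over Q since 946 is not a rational square. The splitting field Q(sqrt(946)) has degree 2 over Q, and its unique nontrivial automorphism is sqrt(946) ↦ -sqrt(946). Hence Gal(Q(sqrt(946))/Q) = Z/2Z.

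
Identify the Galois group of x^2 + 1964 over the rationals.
Gal(K/Q) = Z/2Z (cyclic of order 2)

x^2 + 1964 is irreducible over Q since -1964 is not a rational square. The splitting field Q(sqrt(-1964)) has degree 2 over Q, and its unique nontrivial automorphism is sqrt(-1964) ↦ -sqrt(-1964). Hence Gal(Q(sqrt(-1964))/Q) = Z/2Z.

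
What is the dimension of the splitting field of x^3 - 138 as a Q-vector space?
[K:Q] = 6

x^3 - 138 has one real root r = 138^(1/3) and two complex roots r*zeta_3, r*zeta_3^2 where zeta_3 = e^(2*pi*i/3). The splitting field is Q(r, zeta_3). [Q(r):Q] = 3 and [Q(zeta_3):Q] = 2 with gcd = 1, so [Q(r, zeta_3):Q] = 3 * 2 = 6.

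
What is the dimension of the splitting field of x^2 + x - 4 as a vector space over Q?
[K:Q] = 2

The discriminant of x^2 + (1)*x + (-4) is b^2 - 4c = 1 - (-16) = 17. Since 17 is not a perfect square in Q, the polynomial is irreducible over Q. Its two roots generate a degree-2 extension, so [K:Q] = 2.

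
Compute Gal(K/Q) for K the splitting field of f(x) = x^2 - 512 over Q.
Gal(K/Q) = Z/2Z (cyclic of order 2)

x^2 - 512 is irreducible over Q since 512 is not a rational square. The splitting field Q(sqrt(512)) has degree 2 over Q, and its unique nontrivial automorphism is sqrt(512) ↦ -sqrt(512). Hence Gal(Q(sqrt(512))/Q) = Z/2Z.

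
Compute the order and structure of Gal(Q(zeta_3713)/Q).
|Gal(Q(zeta_3713)/Q)| = phi(3713) = 3588; group ≅ (Z/3713Z)^* ≅ Z/46Z × Z/78Z

The n-th cyclotomic polynomial Φ_3713(x) is the minimal polynomial of zeta_3713 over Q and has degree phi(3713) = 3588. So Q(zeta_3713) is a degree-3588 Galois extension with Galois group (Z/3713Z)^*. By CRT, (Z/3713Z)^* ≅ (Z/47Z)^* × (Z/79Z)^*. Each prime-power unit group is (Z/47Z)^* ≅ Z/46Z; (Z/79Z)^* ≅ Z/78Z. Hence Gal(Q(zeta_3713)/Q) ≅ Z/46Z × Z/78Z.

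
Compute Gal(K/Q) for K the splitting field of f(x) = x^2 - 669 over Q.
Gal(K/Q) = Z/2Z (cyclic of order 2)

x^2 - 669 is irreducible over Q since 669 is not a rational square. The splitting field Q(sqrt(669)) has degree 2 over Q, and its unique nontrivial automorphism is sqrt(669) ↦ -sqrt(669). Hence Gal(Q(sqrt(669))/Q) = Z/2Z.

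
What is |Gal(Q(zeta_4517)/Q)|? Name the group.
|Gal(Q(zeta_4517)/Q)| = phi(4517) = 4516; group ≅ (Z/4517Z)^* ≅ Z/4516Z

The n-th cyclotomic polynomial Φ_4517(x) is the minimal polynomial of zeta_4517 over Q and has degree phi(4517) = 4516. So Q(zeta_4517) is a degree-4516 Galois extension with Galois group (Z/4517Z)^*. (Z/4517Z)^* is cyclic since 4517 is an odd prime power (or 4). Hence Gal(Q(zeta_4517)/Q) ≅ Z/4516Z.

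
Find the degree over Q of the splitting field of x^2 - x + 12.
[K:Q] = 2

The discriminant of x^2 + (-1)*x + (12) is b^2 - 4c = 1 - (48) = -47. Since -47 is not a perfect square in Q, the polynomial is irreducible over Q. Its two roots generate a degree-2 extension, so [K:Q] = 2.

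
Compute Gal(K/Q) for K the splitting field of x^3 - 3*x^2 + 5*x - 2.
Gal(K/Q) = S_3 (symmetric group of order 6)

Compute the discriminant of x^3 + (-3)*x^2 + (5)*x + (-2): Δ = -59. Since Δ is not a rational square, the Galois group is not contained in A_3; it must be the full S_3 (irreducibility of the cubic rules out anything smaller).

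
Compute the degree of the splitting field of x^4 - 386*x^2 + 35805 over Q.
[K:Q] = 4

f factors as (x^2 - 155)(x^2 - 231); the splitting field is K = Q(sqrt(155), sqrt(231)). Since 155, 231, and 35805 are all non-squares in Q, the three subfields Q(sqrt(155)), Q(sqrt(231)), Q(sqrt(35805)) are distinct degree-2 extensions, so [K:Q] = 4 (Klein four Galois group).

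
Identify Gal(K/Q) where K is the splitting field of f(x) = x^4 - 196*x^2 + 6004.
Gal(K/Q) = V_4 (Klein four-group, Z/2Z × Z/2Z)

f factors as (x^2 - 38)(x^2 - 158), so the splitting field is K = Q(sqrt(38), sqrt(158)). The elements 38, 158, 6004 are all non-squares in Q, so sqrt(38) and sqrt(158) generate independent quadratic extensions. Thus [K:Q] = 4 and Gal(K/Q) is generated by the two order-2 automorphisms sqrt(38) ↦ -sqrt(38) and sqrt(158) ↦ -sqrt(158), giving V_4.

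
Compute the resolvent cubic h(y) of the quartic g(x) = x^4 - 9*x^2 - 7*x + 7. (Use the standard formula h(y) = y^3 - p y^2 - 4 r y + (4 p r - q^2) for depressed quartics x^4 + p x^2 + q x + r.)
h(y) = y^3 + 9*y^2 - 28*y - 301

Identify coefficients: p = -9, q = -7, r = 7.
Plug into h(y) = y^3 - p y^2 - 4 r y + (4 p r - q^2):
  h(y) = y^3 - (-9) y^2 - 4*(7) y + (4*(-9)*(7) - (-7)^2)
       = y^3 + (9) y^2 + (-28) y + (-301).
Simplifying: h(y) = y^3 + 9*y^2 - 28*y - 301.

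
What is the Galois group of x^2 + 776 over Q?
Gal(K/Q) = Z/2Z (cyclic of order 2)

x^2 + 776 is irreducible over Q since -776 is not a rational square. The splitting field Q(sqrt(-776)) has degree 2 over Q, and its unique nontrivial automorphism is sqrt(-776) ↦ -sqrt(-776). Hence Gal(Q(sqrt(-776))/Q) = Z/2Z.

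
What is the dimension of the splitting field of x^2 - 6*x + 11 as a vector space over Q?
[K:Q] = 2

The discriminant of x^2 + (-6)*x + (11) is b^2 - 4c = 36 - (44) = -8. Since -8 is not a perfect square in Q, the polynomial is irreducible over Q. Its two roots generate a degree-2 extension, so [K:Q] = 2.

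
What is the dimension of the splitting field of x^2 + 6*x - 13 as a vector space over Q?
[K:Q] = 2

The discriminant of x^2 + (6)*x + (-13) is b^2 - 4c = 36 - (-52) = 88. Since 88 is not a perfect square in Q, the polynomial is irreducible over Q. Its two roots generate a degree-2 extension, so [K:Q] = 2.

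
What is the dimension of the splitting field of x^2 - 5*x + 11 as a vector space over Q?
[K:Q] = 2

The discriminant of x^2 + (-5)*x + (11) is b^2 - 4c = 25 - (44) = -19. Since -19 is not a perfect square in Q, the polynomial is irreducible over Q. Its two roots generate a degree-2 extension, so [K:Q] = 2.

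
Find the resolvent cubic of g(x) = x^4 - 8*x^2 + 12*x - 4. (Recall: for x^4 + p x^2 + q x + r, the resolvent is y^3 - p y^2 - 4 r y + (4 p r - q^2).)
h(y) = y^3 + 8*y^2 + 16*y - 16

Identify coefficients: p = -8, q = 12, r = -4.
Plug into h(y) = y^3 - p y^2 - 4 r y + (4 p r - q^2):
  h(y) = y^3 - (-8) y^2 - 4*(-4) y + (4*(-8)*(-4) - (12)^2)
       = y^3 + (8) y^2 + (16) y + (-16).
Simplifying: h(y) = y^3 + 8*y^2 + 16*y - 16.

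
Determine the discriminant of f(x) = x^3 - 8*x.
Δ = 2048

For a depressed cubic x^3 + p x + q the discriminant is Δ = -4 p^3 - 27 q^2 = -4*(-8)^3 - 27*(0)^2 = 2048 - 0 = 2048.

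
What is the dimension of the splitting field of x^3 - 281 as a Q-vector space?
[K:Q] = 6

x^3 - 281 has one real root r = 281^(1/3) and two complex roots r*zeta_3, r*zeta_3^2 where zeta_3 = e^(2*pi*i/3). The splitting field is Q(r, zeta_3). [Q(r):Q] = 3 and [Q(zeta_3):Q] = 2 with gcd = 1, so [Q(r, zeta_3):Q] = 3 * 2 = 6.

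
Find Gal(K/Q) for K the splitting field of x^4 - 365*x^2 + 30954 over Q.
Gal(K/Q) = V_4 (Klein four-group, Z/2Z × Z/2Z)

f factors as (x^2 - 231)(x^2 - 134), so the splitting field is K = Q(sqrt(231), sqrt(134)). The elements 231, 134, 30954 are all non-squares in Q, so sqrt(231) and sqrt(134) generate independent quadratic extensions. Thus [K:Q] = 4 and Gal(K/Q) is generated by the two order-2 automorphisms sqrt(231) ↦ -sqrt(231) and sqrt(134) ↦ -sqrt(134), giving V_4.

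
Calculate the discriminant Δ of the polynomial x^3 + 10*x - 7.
Δ = -5323

For a depressed cubic x^3 + p x + q the discriminant is Δ = -4 p^3 - 27 q^2 = -4*(10)^3 - 27*(-7)^2 = -4000 - 1323 = -5323.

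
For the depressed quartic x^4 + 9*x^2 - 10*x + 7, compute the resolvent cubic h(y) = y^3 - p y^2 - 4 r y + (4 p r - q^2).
h(y) = y^3 - 9*y^2 - 28*y + 152

Identify coefficients: p = 9, q = -10, r = 7.
Plug into h(y) = y^3 - p y^2 - 4 r y + (4 p r - q^2):
  h(y) = y^3 - (9) y^2 - 4*(7) y + (4*(9)*(7) - (-10)^2)
       = y^3 + (-9) y^2 + (-28) y + (152).
Simplifying: h(y) = y^3 - 9*y^2 - 28*y + 152.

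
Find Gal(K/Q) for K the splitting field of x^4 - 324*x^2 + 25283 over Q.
Gal(K/Q) = V_4 (Klein four-group, Z/2Z × Z/2Z)

f factors as (x^2 - 131)(x^2 - 193), so the splitting field is K = Q(sqrt(131), sqrt(193)). The elements 131, 193, 25283 are all non-squares in Q, so sqrt(131) and sqrt(193) generate independent quadratic extensions. Thus [K:Q] = 4 and Gal(K/Q) is generated by the two order-2 automorphisms sqrt(131) ↦ -sqrt(131) and sqrt(193) ↦ -sqrt(193), giving V_4.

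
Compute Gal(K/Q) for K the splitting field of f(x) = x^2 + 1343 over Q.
Gal(K/Q) = Z/2Z (cyclic of order 2)

x^2 + 1343 is irreducible over Q since -1343 is not a rational square. The splitting field Q(sqrt(-1343)) has degree 2 over Q, and its unique nontrivial automorphism is sqrt(-1343) ↦ -sqrt(-1343). Hence Gal(Q(sqrt(-1343))/Q) = Z/2Z.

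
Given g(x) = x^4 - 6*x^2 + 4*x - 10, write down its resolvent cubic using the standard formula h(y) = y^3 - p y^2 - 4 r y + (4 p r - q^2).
h(y) = y^3 + 6*y^2 + 40*y + 224

Identify coefficients: p = -6, q = 4, r = -10.
Plug into h(y) = y^3 - p y^2 - 4 r y + (4 p r - q^2):
  h(y) = y^3 - (-6) y^2 - 4*(-10) y + (4*(-6)*(-10) - (4)^2)
       = y^3 + (6) y^2 + (40) y + (224).
Simplifying: h(y) = y^3 + 6*y^2 + 40*y + 224.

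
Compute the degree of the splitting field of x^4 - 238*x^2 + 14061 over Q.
[K:Q] = 4

f factors as (x^2 - 109)(x^2 - 129); the splitting field is K = Q(sqrt(109), sqrt(129)). Since 109, 129, and 14061 are all non-squares in Q, the three subfields Q(sqrt(109)), Q(sqrt(129)), Q(sqrt(14061)) are distinct degree-2 extensions, so [K:Q] = 4 (Klein four Galois group).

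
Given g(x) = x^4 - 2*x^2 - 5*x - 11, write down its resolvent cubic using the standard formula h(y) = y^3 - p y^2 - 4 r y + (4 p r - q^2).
h(y) = y^3 + 2*y^2 + 44*y + 63

Identify coefficients: p = -2, q = -5, r = -11.
Plug into h(y) = y^3 - p y^2 - 4 r y + (4 p r - q^2):
  h(y) = y^3 - (-2) y^2 - 4*(-11) y + (4*(-2)*(-11) - (-5)^2)
       = y^3 + (2) y^2 + (44) y + (63).
Simplifying: h(y) = y^3 + 2*y^2 + 44*y + 63.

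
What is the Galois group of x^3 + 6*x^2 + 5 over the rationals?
Gal(K/Q) = S_3 (symmetric group of order 6)

Compute the discriminant of x^3 + (6)*x^2 + (0)*x + (5): Δ = -4995. Since Δ is not a rational square, the Galois group is not contained in A_3; it must be the full S_3 (irreducibility of the cubic rules out anything smaller).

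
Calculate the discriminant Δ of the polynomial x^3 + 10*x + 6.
Δ = -4972

For a depressed cubic x^3 + p x + q the discriminant is Δ = -4 p^3 - 27 q^2 = -4*(10)^3 - 27*(6)^2 = -4000 - 972 = -4972.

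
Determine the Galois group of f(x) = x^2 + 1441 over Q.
Gal(K/Q) = Z/2Z (cyclic of order 2)

x^2 + 1441 is irreducible over Q since -1441 is not a rational square. The splitting field Q(sqrt(-1441)) has degree 2 over Q, and its unique nontrivial automorphism is sqrt(-1441) ↦ -sqrt(-1441). Hence Gal(Q(sqrt(-1441))/Q) = Z/2Z.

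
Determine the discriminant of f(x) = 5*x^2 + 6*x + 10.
Δ = -164

For a quadratic a x^2 + b x + c the discriminant is Δ = b^2 - 4ac = (6)^2 - 4*(5)*(10) = 36 - (200) = -164.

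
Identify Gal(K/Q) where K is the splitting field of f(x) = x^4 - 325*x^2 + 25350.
Gal(K/Q) = V_4 (Klein four-group, Z/2Z × Z/2Z)

f factors as (x^2 - 195)(x^2 - 130), so the splitting field is K = Q(sqrt(195), sqrt(130)). The elements 195, 130, 25350 are all non-squares in Q, so sqrt(195) and sqrt(130) generate independent quadratic extensions. Thus [K:Q] = 4 and Gal(K/Q) is generated by the two order-2 automorphisms sqrt(195) ↦ -sqrt(195) and sqrt(130) ↦ -sqrt(130), giving V_4.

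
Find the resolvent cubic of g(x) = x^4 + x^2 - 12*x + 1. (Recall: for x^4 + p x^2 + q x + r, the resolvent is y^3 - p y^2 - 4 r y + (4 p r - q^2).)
h(y) = y^3 - y^2 - 4*y - 140

Identify coefficients: p = 1, q = -12, r = 1.
Plug into h(y) = y^3 - p y^2 - 4 r y + (4 p r - q^2):
  h(y) = y^3 - (1) y^2 - 4*(1) y + (4*(1)*(1) - (-12)^2)
       = y^3 + (-1) y^2 + (-4) y + (-140).
Simplifying: h(y) = y^3 - y^2 - 4*y - 140.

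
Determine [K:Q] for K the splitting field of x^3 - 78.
[K:Q] = 6

x^3 - 78 has one real root r = 78^(1/3) and two complex roots r*zeta_3, r*zeta_3^2 where zeta_3 = e^(2*pi*i/3). The splitting field is Q(r, zeta_3). [Q(r):Q] = 3 and [Q(zeta_3):Q] = 2 with gcd = 1, so [Q(r, zeta_3):Q] = 3 * 2 = 6.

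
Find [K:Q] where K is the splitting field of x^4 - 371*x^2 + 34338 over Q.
[K:Q] = 4

f factors as (x^2 - 177)(x^2 - 194); the splitting field is K = Q(sqrt(177), sqrt(194)). Since 177, 194, and 34338 are all non-squares in Q, the three subfields Q(sqrt(177)), Q(sqrt(194)), Q(sqrt(34338)) are distinct degree-2 extensions, so [K:Q] = 4 (Klein four Galois group).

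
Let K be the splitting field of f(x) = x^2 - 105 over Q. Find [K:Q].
[K:Q] = 2

The polynomial x^2 - 105 is irreducible over Q since 105 is not a perfect square. Its splitting field is Q(sqrt(105)), which has degree 2 over Q.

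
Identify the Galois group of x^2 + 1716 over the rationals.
Gal(K/Q) = Z/2Z (cyclic of order 2)

x^2 + 1716 is irreducible over Q since -1716 is not a rational square. The splitting field Q(sqrt(-1716)) has degree 2 over Q, and its unique nontrivial automorphism is sqrt(-1716) ↦ -sqrt(-1716). Hence Gal(Q(sqrt(-1716))/Q) = Z/2Z.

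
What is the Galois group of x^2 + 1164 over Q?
Gal(K/Q) = Z/2Z (cyclic of order 2)

x^2 + 1164 is irreducible over Q since -1164 is not a rational square. The splitting field Q(sqrt(-1164)) has degree 2 over Q, and its unique nontrivial automorphism is sqrt(-1164) ↦ -sqrt(-1164). Hence Gal(Q(sqrt(-1164))/Q) = Z/2Z.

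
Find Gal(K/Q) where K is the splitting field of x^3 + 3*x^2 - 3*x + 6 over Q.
Gal(K/Q) = S_3 (symmetric group of order 6)

Compute the discriminant of x^3 + (3)*x^2 + (-3)*x + (6): Δ = -2403. Since Δ is not a rational square, the Galois group is not contained in A_3; it must be the full S_3 (irreducibility of the cubic rules out anything smaller).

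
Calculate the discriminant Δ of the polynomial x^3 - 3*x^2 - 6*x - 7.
Δ = -3159

For x^3 + a x^2 + b x + c the discriminant is Δ = 18 a b c - 4 a^3 c + a^2 b^2 - 4 b^3 - 27 c^2.
Plug a = -3, b = -6, c = -7:
  18*(-3)*(-6)*(-7) - 4*(-3)^3*(-7) + (-3)^2*(-6)^2 - 4*(-6)^3 - 27*(-7)^2
  = -2268 + (-756) + 324 + (864) + (-1323)
  = -3159.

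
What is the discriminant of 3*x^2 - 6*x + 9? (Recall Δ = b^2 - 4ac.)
Δ = -72

For a quadratic a x^2 + b x + c the discriminant is Δ = b^2 - 4ac = (-6)^2 - 4*(3)*(9) = 36 - (108) = -72.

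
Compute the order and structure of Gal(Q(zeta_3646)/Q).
|Gal(Q(zeta_3646)/Q)| = phi(3646) = 1822; group ≅ (Z/3646Z)^* ≅ Z/1822Z

The n-th cyclotomic polynomial Φ_3646(x) is the minimal polynomial of zeta_3646 over Q and has degree phi(3646) = 1822. So Q(zeta_3646) is a degree-1822 Galois extension with Galois group (Z/3646Z)^*. By CRT, (Z/3646Z)^* ≅ (Z/2Z)^* × (Z/1823Z)^*. Each prime-power unit group is (Z/2Z)^* ≅ trivial group (order 1); (Z/1823Z)^* ≅ Z/1822Z. Hence Gal(Q(zeta_3646)/Q) ≅ Z/1822Z.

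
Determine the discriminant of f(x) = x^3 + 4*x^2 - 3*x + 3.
Δ = -1407

For x^3 + a x^2 + b x + c the discriminant is Δ = 18 a b c - 4 a^3 c + a^2 b^2 - 4 b^3 - 27 c^2.
Plug a = 4, b = -3, c = 3:
  18*(4)*(-3)*(3) - 4*(4)^3*(3) + (4)^2*(-3)^2 - 4*(-3)^3 - 27*(3)^2
  = -648 + (-768) + 144 + (108) + (-243)
  = -1407.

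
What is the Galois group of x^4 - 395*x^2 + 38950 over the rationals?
Gal(K/Q) = V_4 (Klein four-group, Z/2Z × Z/2Z)

f factors as (x^2 - 205)(x^2 - 190), so the splitting field is K = Q(sqrt(205), sqrt(190)). The elements 205, 190, 38950 are all non-squares in Q, so sqrt(205) and sqrt(190) generate independent quadratic extensions. Thus [K:Q] = 4 and Gal(K/Q) is generated by the two order-2 automorphisms sqrt(205) ↦ -sqrt(205) and sqrt(190) ↦ -sqrt(190), giving V_4.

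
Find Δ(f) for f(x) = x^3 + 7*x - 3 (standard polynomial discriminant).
Δ = -1615

For a depressed cubic x^3 + p x + q the discriminant is Δ = -4 p^3 - 27 q^2 = -4*(7)^3 - 27*(-3)^2 = -1372 - 243 = -1615.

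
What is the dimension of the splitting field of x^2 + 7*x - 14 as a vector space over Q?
[K:Q] = 2

The discriminant of x^2 + (7)*x + (-14) is b^2 - 4c = 49 - (-56) = 105. Since 105 is not a perfect square in Q, the polynomial is irreducible over Q. Its two roots generate a degree-2 extension, so [K:Q] = 2.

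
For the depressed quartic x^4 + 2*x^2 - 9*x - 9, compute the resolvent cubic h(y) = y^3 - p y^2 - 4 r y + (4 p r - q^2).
h(y) = y^3 - 2*y^2 + 36*y - 153

Identify coefficients: p = 2, q = -9, r = -9.
Plug into h(y) = y^3 - p y^2 - 4 r y + (4 p r - q^2):
  h(y) = y^3 - (2) y^2 - 4*(-9) y + (4*(2)*(-9) - (-9)^2)
       = y^3 + (-2) y^2 + (36) y + (-153).
Simplifying: h(y) = y^3 - 2*y^2 + 36*y - 153.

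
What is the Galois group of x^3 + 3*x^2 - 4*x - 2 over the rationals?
Gal(K/Q) = S_3 (symmetric group of order 6)

Compute the discriminant of x^3 + (3)*x^2 + (-4)*x + (-2): Δ = 940. Since Δ is not a rational square, the Galois group is not contained in A_3; it must be the full S_3 (irreducibility of the cubic rules out anything smaller).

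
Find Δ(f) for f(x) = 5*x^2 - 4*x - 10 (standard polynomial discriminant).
Δ = 216

For a quadratic a x^2 + b x + c the discriminant is Δ = b^2 - 4ac = (-4)^2 - 4*(5)*(-10) = 16 - (-200) = 216.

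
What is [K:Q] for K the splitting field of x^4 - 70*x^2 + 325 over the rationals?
[K:Q] = 4

f factors as (x^2 - 65)(x^2 - 5); the splitting field is K = Q(sqrt(65), sqrt(5)). Since 65, 5, and 325 are all non-squares in Q, the three subfields Q(sqrt(65)), Q(sqrt(5)), Q(sqrt(325)) are distinct degree-2 extensions, so [K:Q] = 4 (Klein four Galois group).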